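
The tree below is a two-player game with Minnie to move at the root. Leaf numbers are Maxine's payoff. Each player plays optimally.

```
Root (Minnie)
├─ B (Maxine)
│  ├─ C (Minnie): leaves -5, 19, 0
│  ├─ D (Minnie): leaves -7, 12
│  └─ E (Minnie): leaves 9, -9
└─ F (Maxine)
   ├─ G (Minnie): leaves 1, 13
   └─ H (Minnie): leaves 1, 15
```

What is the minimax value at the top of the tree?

-5

C (Minnie): min(-5, 19, 0) = -5
D (Minnie): min(-7, 12) = -7
E (Minnie): min(9, -9) = -9
B (Maxine): max(-5, -7, -9) = -5
G (Minnie): min(1, 13) = 1
H (Minnie): min(1, 15) = 1
F (Maxine): max(1, 1) = 1
Root (Minnie): min(-5, 1) = -5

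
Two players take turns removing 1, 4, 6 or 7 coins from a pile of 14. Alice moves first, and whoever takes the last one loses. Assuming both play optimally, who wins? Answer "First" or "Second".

Mark each pile size as W (mover wins) or L (mover loses):
i:   0  1  2  3  4  5  6  7  8  9 10 11 12 13 14
     W  L  W  L  W  W  L  W  W  W  W  L  W  W  L
Position 14 is L, so the second player wins.

Second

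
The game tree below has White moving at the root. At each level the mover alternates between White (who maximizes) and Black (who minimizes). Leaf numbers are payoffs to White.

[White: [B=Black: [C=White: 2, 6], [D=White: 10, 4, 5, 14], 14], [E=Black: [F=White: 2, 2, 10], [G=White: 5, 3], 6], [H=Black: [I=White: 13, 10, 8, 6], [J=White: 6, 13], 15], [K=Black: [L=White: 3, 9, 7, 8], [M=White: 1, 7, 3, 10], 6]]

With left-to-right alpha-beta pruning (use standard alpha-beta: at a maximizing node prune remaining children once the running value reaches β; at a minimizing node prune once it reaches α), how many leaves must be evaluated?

C [α=-∞,β=+∞]: v=6
D [α=-∞,β=6]: v=10 after child 1 ≥ β → β-cutoff, skip 3
B [α=-∞,β=+∞]: v=6
F [α=6,β=+∞]: v=10
G [α=6,β=10]: v=5
E [α=6,β=+∞]: v=5 after child 2 ≤ α → α-cutoff, skip 1
I [α=6,β=+∞]: v=13
J [α=6,β=13]: v=13
H [α=6,β=+∞]: v=13
L [α=13,β=+∞]: v=9
K [α=13,β=+∞]: v=9 after child 1 ≤ α → α-cutoff, skip 2
Root [α=-∞,β=+∞]: v=13
Leaves evaluated: 20 of 29.

20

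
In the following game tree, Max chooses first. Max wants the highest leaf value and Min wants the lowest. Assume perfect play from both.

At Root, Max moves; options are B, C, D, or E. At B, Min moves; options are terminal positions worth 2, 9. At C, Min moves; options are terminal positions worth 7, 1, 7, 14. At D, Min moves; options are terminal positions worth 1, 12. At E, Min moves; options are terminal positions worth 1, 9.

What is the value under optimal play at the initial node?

2

B (Min): min(2, 9) = 2
C (Min): min(7, 1, 7, 14) = 1
D (Min): min(1, 12) = 1
E (Min): min(1, 9) = 1
Root (Max): max(2, 1, 1, 1) = 2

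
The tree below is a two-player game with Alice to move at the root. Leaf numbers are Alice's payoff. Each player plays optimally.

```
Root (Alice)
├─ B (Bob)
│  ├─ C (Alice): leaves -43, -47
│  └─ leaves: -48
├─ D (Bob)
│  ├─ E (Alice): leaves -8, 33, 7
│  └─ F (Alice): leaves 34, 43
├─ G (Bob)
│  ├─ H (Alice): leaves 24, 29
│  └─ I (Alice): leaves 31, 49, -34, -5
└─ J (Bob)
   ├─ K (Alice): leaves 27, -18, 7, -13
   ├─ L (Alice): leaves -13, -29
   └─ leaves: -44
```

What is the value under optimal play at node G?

29

H: max(24, 29) = 29
I: max(31, 49, -34, -5) = 49
G: min(29, 49) = 29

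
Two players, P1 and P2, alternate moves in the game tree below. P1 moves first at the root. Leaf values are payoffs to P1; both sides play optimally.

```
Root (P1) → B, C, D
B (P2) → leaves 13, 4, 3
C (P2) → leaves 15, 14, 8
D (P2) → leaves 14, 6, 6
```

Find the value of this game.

8

B (P2): min(13, 4, 3) = 3
C (P2): min(15, 14, 8) = 8
D (P2): min(14, 6, 6) = 6
Root (P1): max(3, 8, 6) = 8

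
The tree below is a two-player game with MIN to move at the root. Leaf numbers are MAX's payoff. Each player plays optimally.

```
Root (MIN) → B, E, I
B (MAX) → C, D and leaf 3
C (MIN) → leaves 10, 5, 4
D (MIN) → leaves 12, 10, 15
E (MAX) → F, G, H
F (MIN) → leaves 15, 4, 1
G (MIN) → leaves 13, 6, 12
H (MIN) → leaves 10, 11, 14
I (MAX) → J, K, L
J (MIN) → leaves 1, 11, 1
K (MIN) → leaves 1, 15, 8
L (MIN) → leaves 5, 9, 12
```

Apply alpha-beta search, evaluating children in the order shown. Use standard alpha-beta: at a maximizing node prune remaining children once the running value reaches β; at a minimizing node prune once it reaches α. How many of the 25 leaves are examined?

C [α=-∞,β=+∞]: v=4
D [α=4,β=+∞]: v=10
B [α=-∞,β=+∞]: v=10
F [α=-∞,β=10]: v=1
G [α=1,β=10]: v=6
H [α=6,β=10]: v=10
E [α=-∞,β=10]: v=10
J [α=-∞,β=10]: v=1
K [α=1,β=10]: v=1 after child 1 ≤ α → α-cutoff, skip 2
L [α=1,β=10]: v=5
I [α=-∞,β=10]: v=5
Root [α=-∞,β=+∞]: v=5
Leaves evaluated: 23 of 25.

23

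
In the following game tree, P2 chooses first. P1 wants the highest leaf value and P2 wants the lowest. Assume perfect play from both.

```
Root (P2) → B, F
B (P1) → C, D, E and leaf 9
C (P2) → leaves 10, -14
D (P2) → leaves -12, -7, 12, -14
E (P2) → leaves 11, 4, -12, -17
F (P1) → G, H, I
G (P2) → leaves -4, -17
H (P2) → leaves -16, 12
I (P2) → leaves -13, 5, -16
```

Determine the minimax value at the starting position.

C (P2): min(10, -14) = -14
D (P2): min(-12, -7, 12, -14) = -14
E (P2): min(11, 4, -12, -17) = -17
B (P1): max(-14, -14, -17, 9) = 9
G (P2): min(-4, -17) = -17
H (P2): min(-16, 12) = -16
I (P2): min(-13, 5, -16) = -16
F (P1): max(-17, -16, -16) = -16
Root (P2): min(9, -16) = -16

-16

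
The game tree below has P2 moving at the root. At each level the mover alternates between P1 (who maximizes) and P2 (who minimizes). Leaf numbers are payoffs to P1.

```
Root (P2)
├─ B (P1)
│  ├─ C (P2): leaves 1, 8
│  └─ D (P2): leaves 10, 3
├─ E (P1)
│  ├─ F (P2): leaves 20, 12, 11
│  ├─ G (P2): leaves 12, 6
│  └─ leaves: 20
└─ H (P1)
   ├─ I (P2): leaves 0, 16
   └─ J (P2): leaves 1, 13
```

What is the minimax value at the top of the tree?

1

C (P2): min(1, 8) = 1
D (P2): min(10, 3) = 3
B (P1): max(1, 3) = 3
F (P2): min(20, 12, 11) = 11
G (P2): min(12, 6) = 6
E (P1): max(11, 6, 20) = 20
I (P2): min(0, 16) = 0
J (P2): min(1, 13) = 1
H (P1): max(0, 1) = 1
Root (P2): min(3, 20, 1) = 1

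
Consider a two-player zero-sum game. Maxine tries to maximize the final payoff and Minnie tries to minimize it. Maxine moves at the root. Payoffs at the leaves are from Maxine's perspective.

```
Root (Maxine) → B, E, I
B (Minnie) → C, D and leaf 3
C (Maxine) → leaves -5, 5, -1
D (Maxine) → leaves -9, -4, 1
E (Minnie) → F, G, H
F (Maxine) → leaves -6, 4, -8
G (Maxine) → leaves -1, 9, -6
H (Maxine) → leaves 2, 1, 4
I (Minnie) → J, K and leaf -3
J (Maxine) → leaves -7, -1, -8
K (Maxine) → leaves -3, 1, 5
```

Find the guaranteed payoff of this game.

4

C (Maxine): max(-5, 5, -1) = 5
D (Maxine): max(-9, -4, 1) = 1
B (Minnie): min(5, 1, 3) = 1
F (Maxine): max(-6, 4, -8) = 4
G (Maxine): max(-1, 9, -6) = 9
H (Maxine): max(2, 1, 4) = 4
E (Minnie): min(4, 9, 4) = 4
J (Maxine): max(-7, -1, -8) = -1
K (Maxine): max(-3, 1, 5) = 5
I (Minnie): min(-1, 5, -3) = -3
Root (Maxine): max(1, 4, -3) = 4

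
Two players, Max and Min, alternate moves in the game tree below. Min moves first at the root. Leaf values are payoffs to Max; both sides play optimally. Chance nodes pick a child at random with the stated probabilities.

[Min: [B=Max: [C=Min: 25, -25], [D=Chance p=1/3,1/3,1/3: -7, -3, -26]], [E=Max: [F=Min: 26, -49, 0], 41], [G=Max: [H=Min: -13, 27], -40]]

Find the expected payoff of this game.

C (Min): min(25, -25) = -25
D (Chance): 1/3·-7 + 1/3·-3 + 1/3·-26 = -12
B (Max): max(-25, -12) = -12
F (Min): min(26, -49, 0) = -49
E (Max): max(-49, 41) = 41
H (Min): min(-13, 27) = -13
G (Max): max(-13, -40) = -13
Root (Min): min(-12, 41, -13) = -13

-13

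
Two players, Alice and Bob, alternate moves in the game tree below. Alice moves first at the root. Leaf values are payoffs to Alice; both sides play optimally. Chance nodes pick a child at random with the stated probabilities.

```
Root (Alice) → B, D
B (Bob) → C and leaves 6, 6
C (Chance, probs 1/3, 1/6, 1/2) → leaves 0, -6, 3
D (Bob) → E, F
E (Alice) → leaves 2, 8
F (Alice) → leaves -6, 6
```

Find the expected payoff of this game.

6

C (Chance): 1/3·0 + 1/6·-6 + 1/2·3 = 0.5
B (Bob): min(0.5, 6, 6) = 0.5
E (Alice): max(2, 8) = 8
F (Alice): max(-6, 6) = 6
D (Bob): min(8, 6) = 6
Root (Alice): max(0.5, 6) = 6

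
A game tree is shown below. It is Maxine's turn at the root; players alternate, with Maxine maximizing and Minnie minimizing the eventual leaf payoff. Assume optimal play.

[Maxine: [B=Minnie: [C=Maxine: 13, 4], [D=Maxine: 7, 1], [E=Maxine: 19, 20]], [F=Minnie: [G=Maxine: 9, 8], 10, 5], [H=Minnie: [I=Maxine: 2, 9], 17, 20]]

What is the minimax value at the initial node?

9

C (Maxine): max(13, 4) = 13
D (Maxine): max(7, 1) = 7
E (Maxine): max(19, 20) = 20
B (Minnie): min(13, 7, 20) = 7
G (Maxine): max(9, 8) = 9
F (Minnie): min(9, 10, 5) = 5
I (Maxine): max(2, 9) = 9
H (Minnie): min(9, 17, 20) = 9
Root (Maxine): max(7, 5, 9) = 9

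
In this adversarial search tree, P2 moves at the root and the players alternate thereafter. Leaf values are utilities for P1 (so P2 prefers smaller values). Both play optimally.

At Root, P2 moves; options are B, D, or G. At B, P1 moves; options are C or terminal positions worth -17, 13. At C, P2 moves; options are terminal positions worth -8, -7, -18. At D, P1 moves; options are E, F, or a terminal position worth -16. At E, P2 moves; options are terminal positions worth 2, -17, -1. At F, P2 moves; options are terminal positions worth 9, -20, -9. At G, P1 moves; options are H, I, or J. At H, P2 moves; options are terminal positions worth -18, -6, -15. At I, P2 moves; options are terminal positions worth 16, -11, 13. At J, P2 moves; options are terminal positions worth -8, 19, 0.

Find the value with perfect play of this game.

C (P2): min(-8, -7, -18) = -18
B (P1): max(-18, -17, 13) = 13
E (P2): min(2, -17, -1) = -17
F (P2): min(9, -20, -9) = -20
D (P1): max(-17, -20, -16) = -16
H (P2): min(-18, -6, -15) = -18
I (P2): min(16, -11, 13) = -11
J (P2): min(-8, 19, 0) = -8
G (P1): max(-18, -11, -8) = -8
Root (P2): min(13, -16, -8) = -16

-16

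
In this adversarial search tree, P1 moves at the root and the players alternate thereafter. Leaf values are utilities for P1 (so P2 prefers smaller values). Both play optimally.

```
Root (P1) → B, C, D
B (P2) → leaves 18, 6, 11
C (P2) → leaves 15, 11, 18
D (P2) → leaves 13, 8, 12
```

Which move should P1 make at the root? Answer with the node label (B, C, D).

B (P2): min(18, 6, 11) = 6
C (P2): min(15, 11, 18) = 11
D (P2): min(13, 8, 12) = 8
Root (P1): max(6, 11, 8) = 11
P1 picks the child with the highest value: C (value 11).

C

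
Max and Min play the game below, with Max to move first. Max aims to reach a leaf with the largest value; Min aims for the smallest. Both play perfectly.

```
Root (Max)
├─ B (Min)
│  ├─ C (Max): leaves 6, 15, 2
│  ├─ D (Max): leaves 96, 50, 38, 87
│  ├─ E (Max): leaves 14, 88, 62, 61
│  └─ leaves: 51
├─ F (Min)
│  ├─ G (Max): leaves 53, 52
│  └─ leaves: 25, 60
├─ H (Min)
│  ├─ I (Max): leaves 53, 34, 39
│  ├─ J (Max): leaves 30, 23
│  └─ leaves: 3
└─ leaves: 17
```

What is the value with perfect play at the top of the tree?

25

C (Max): max(6, 15, 2) = 15
D (Max): max(96, 50, 38, 87) = 96
E (Max): max(14, 88, 62, 61) = 88
B (Min): min(15, 96, 88, 51) = 15
G (Max): max(53, 52) = 53
F (Min): min(53, 25, 60) = 25
I (Max): max(53, 34, 39) = 53
J (Max): max(30, 23) = 30
H (Min): min(53, 30, 3) = 3
Root (Max): max(15, 25, 3, 17) = 25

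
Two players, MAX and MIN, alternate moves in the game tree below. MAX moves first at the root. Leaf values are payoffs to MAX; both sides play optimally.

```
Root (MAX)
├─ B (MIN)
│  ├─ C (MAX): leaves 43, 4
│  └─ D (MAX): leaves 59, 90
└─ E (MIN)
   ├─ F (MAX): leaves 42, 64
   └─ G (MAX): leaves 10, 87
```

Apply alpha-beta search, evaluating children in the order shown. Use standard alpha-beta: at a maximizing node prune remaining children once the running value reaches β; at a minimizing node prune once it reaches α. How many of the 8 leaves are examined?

7

C [α=-∞,β=+∞]: v=43
D [α=-∞,β=43]: v=59 after child 1 ≥ β → β-cutoff, skip 1
B [α=-∞,β=+∞]: v=43
F [α=43,β=+∞]: v=64
G [α=43,β=64]: v=87
E [α=43,β=+∞]: v=64
Root [α=-∞,β=+∞]: v=64
Leaves evaluated: 7 of 8.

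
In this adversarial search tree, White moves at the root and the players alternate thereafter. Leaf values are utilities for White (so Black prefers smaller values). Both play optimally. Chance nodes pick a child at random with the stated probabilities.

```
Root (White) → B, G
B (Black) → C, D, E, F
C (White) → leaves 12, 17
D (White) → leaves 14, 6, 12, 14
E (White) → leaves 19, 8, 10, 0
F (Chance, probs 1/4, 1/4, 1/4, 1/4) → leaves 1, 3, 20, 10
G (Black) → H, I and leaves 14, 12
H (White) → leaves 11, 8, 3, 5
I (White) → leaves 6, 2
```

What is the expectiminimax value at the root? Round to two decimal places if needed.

C (White): max(12, 17) = 17
D (White): max(14, 6, 12, 14) = 14
E (White): max(19, 8, 10, 0) = 19
F (Chance): 1/4·1 + 1/4·3 + 1/4·20 + 1/4·10 = 8.5
B (Black): min(17, 14, 19, 8.5) = 8.5
H (White): max(11, 8, 3, 5) = 11
I (White): max(6, 2) = 6
G (Black): min(11, 6, 14, 12) = 6
Root (White): max(8.5, 6) = 8.5

8.5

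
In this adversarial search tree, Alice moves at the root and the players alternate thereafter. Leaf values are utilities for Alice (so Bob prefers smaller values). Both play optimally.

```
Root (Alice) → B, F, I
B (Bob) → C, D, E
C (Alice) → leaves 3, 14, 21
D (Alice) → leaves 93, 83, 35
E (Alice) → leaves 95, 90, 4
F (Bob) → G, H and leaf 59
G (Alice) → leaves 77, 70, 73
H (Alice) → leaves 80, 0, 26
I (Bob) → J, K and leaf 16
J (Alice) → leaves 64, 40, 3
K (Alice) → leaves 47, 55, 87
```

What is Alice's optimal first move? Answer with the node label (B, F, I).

F

C (Alice): max(3, 14, 21) = 21
D (Alice): max(93, 83, 35) = 93
E (Alice): max(95, 90, 4) = 95
B (Bob): min(21, 93, 95) = 21
G (Alice): max(77, 70, 73) = 77
H (Alice): max(80, 0, 26) = 80
F (Bob): min(77, 80, 59) = 59
J (Alice): max(64, 40, 3) = 64
K (Alice): max(47, 55, 87) = 87
I (Bob): min(64, 87, 16) = 16
Root (Alice): max(21, 59, 16) = 59
Alice picks the child with the highest value: F (value 59).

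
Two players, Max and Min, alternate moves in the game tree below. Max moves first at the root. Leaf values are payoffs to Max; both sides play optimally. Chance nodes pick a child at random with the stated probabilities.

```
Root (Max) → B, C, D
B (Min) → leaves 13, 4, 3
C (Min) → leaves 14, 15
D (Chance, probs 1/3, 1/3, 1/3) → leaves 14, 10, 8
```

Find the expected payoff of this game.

14

B (Min): min(13, 4, 3) = 3
C (Min): min(14, 15) = 14
D (Chance): 1/3·14 + 1/3·10 + 1/3·8 = 10.67
Root (Max): max(3, 14, 10.67) = 14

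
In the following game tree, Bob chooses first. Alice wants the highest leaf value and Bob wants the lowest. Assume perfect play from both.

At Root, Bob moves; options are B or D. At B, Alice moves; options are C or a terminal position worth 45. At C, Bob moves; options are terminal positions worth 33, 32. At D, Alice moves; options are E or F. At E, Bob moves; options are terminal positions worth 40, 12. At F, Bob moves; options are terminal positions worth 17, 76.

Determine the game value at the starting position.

17

C (Bob): min(33, 32) = 32
B (Alice): max(32, 45) = 45
E (Bob): min(40, 12) = 12
F (Bob): min(17, 76) = 17
D (Alice): max(12, 17) = 17
Root (Bob): min(45, 17) = 17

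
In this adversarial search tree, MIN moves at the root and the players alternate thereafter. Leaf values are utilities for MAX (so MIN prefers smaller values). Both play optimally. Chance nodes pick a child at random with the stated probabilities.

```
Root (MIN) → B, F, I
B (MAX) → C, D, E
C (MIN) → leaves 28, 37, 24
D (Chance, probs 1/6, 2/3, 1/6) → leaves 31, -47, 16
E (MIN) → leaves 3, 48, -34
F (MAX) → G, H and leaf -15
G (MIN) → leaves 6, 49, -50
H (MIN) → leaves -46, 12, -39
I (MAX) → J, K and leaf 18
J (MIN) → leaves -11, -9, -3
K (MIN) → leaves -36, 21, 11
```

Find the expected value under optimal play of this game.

C (MIN): min(28, 37, 24) = 24
D (Chance): 1/6·31 + 2/3·-47 + 1/6·16 = -23.5
E (MIN): min(3, 48, -34) = -34
B (MAX): max(24, -23.5, -34) = 24
G (MIN): min(6, 49, -50) = -50
H (MIN): min(-46, 12, -39) = -46
F (MAX): max(-50, -46, -15) = -15
J (MIN): min(-11, -9, -3) = -11
K (MIN): min(-36, 21, 11) = -36
I (MAX): max(-11, -36, 18) = 18
Root (MIN): min(24, -15, 18) = -15

-15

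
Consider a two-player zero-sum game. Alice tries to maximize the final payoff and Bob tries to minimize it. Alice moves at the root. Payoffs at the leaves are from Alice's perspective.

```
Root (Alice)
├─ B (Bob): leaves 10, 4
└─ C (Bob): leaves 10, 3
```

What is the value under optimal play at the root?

4

B (Bob): min(10, 4) = 4
C (Bob): min(10, 3) = 3
Root (Alice): max(4, 3) = 4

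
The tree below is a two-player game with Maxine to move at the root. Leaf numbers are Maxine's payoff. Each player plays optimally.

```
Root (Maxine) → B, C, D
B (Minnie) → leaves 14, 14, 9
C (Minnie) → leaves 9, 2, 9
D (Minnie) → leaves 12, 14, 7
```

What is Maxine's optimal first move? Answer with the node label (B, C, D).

B

B (Minnie): min(14, 14, 9) = 9
C (Minnie): min(9, 2, 9) = 2
D (Minnie): min(12, 14, 7) = 7
Root (Maxine): max(9, 2, 7) = 9
Maxine picks the child with the highest value: B (value 9).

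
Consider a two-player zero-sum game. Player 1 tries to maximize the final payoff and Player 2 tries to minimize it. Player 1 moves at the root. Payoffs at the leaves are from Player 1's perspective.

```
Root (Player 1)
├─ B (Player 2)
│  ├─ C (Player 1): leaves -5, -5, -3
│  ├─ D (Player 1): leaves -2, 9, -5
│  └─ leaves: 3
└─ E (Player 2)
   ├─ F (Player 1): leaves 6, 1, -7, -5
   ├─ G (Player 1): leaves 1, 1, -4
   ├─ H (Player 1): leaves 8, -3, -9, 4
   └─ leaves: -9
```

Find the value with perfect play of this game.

C (Player 1): max(-5, -5, -3) = -3
D (Player 1): max(-2, 9, -5) = 9
B (Player 2): min(-3, 9, 3) = -3
F (Player 1): max(6, 1, -7, -5) = 6
G (Player 1): max(1, 1, -4) = 1
H (Player 1): max(8, -3, -9, 4) = 8
E (Player 2): min(6, 1, 8, -9) = -9
Root (Player 1): max(-3, -9) = -3

-3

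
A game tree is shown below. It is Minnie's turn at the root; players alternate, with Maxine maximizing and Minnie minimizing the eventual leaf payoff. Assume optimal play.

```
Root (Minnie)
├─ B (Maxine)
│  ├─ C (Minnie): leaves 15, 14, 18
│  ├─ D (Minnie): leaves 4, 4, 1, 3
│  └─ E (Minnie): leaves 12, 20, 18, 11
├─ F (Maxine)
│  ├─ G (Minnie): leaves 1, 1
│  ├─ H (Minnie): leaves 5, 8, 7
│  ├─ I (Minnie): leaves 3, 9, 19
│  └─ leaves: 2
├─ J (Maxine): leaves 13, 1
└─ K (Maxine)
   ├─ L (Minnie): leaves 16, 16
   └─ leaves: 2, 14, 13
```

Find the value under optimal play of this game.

C (Minnie): min(15, 14, 18) = 14
D (Minnie): min(4, 4, 1, 3) = 1
E (Minnie): min(12, 20, 18, 11) = 11
B (Maxine): max(14, 1, 11) = 14
G (Minnie): min(1, 1) = 1
H (Minnie): min(5, 8, 7) = 5
I (Minnie): min(3, 9, 19) = 3
F (Maxine): max(1, 5, 3, 2) = 5
J (Maxine): max(13, 1) = 13
L (Minnie): min(16, 16) = 16
K (Maxine): max(16, 2, 14, 13) = 16
Root (Minnie): min(14, 5, 13, 16) = 5

5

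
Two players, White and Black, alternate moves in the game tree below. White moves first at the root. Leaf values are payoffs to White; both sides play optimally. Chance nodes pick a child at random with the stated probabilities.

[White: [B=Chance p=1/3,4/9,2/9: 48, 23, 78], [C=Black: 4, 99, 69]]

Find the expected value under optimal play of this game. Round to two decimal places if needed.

B (Chance): 1/3·48 + 4/9·23 + 2/9·78 = 43.56
C (Black): min(4, 99, 69) = 4
Root (White): max(43.56, 4) = 43.56

43.56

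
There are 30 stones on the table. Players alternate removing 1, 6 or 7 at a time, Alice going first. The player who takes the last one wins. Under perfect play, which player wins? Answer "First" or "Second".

Mark each pile size as W (mover wins) or L (mover loses):
i:   0  1  2  3  4  5  6  7  8  9 10 11 12 13 14 15 16 17 18 19 20 21 22 23 24 25 26 27 28 29 30
     L  W  L  W  L  W  W  W  W  W  W  W  L  W  L  W  L  W  W  W  W  W  W  W  L  W  L  W  L  W  W
Position 30 is W, so the first player wins.

First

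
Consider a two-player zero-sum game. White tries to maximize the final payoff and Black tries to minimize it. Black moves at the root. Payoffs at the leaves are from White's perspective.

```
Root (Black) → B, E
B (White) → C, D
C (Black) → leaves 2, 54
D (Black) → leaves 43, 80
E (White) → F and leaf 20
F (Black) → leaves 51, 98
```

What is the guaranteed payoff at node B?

C: min(2, 54) = 2
D: min(43, 80) = 43
B: max(2, 43) = 43

43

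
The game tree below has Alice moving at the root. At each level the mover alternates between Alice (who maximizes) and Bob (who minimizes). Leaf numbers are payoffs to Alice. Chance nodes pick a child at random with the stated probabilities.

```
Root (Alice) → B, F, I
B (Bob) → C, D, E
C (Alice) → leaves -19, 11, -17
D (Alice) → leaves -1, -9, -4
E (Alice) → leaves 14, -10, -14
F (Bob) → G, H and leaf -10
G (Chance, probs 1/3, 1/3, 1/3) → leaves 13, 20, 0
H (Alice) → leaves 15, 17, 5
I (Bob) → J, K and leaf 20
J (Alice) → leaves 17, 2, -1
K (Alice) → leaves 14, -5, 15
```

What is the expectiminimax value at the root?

C (Alice): max(-19, 11, -17) = 11
D (Alice): max(-1, -9, -4) = -1
E (Alice): max(14, -10, -14) = 14
B (Bob): min(11, -1, 14) = -1
G (Chance): 1/3·13 + 1/3·20 + 1/3·0 = 11
H (Alice): max(15, 17, 5) = 17
F (Bob): min(11, 17, -10) = -10
J (Alice): max(17, 2, -1) = 17
K (Alice): max(14, -5, 15) = 15
I (Bob): min(17, 15, 20) = 15
Root (Alice): max(-1, -10, 15) = 15

15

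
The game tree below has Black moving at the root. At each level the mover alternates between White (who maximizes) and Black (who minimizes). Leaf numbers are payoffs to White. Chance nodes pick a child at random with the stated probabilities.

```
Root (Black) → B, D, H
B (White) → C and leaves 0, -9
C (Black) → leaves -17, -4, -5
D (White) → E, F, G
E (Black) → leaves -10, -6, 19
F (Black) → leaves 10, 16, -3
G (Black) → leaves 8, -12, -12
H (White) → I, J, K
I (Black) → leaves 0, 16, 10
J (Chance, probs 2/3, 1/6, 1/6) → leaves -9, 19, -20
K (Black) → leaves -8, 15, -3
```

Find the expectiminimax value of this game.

C (Black): min(-17, -4, -5) = -17
B (White): max(-17, 0, -9) = 0
E (Black): min(-10, -6, 19) = -10
F (Black): min(10, 16, -3) = -3
G (Black): min(8, -12, -12) = -12
D (White): max(-10, -3, -12) = -3
I (Black): min(0, 16, 10) = 0
J (Chance): 2/3·-9 + 1/6·19 + 1/6·-20 = -6.17
K (Black): min(-8, 15, -3) = -8
H (White): max(0, -6.17, -8) = 0
Root (Black): min(0, -3, 0) = -3

-3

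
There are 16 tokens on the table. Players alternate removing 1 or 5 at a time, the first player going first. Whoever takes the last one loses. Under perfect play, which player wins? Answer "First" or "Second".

Mark each pile size as W (mover wins) or L (mover loses):
i:   0  1  2  3  4  5  6  7  8  9 10 11 12 13 14 15 16
     W  L  W  L  W  L  W  L  W  L  W  L  W  L  W  L  W
Position 16 is W, so the first player wins.

First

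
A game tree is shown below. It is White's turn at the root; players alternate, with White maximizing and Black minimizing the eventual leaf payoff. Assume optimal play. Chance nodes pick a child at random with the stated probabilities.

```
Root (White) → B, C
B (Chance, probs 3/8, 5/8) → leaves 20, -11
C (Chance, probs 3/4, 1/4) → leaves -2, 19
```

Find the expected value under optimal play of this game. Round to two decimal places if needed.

B (Chance): 3/8·20 + 5/8·-11 = 0.62
C (Chance): 3/4·-2 + 1/4·19 = 3.25
Root (White): max(0.62, 3.25) = 3.25

3.25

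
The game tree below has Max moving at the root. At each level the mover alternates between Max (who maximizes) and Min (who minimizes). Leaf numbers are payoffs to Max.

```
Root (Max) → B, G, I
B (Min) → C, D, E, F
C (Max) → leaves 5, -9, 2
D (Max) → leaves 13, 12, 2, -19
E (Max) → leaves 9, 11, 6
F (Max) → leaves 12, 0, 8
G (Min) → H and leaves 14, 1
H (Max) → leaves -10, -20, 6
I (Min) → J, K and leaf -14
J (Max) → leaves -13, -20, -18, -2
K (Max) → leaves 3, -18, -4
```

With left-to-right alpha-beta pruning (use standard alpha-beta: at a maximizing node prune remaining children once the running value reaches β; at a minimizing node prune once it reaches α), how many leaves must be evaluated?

C [α=-∞,β=+∞]: v=5
D [α=-∞,β=5]: v=13 after child 1 ≥ β → β-cutoff, skip 3
E [α=-∞,β=5]: v=9 after child 1 ≥ β → β-cutoff, skip 2
F [α=-∞,β=5]: v=12 after child 1 ≥ β → β-cutoff, skip 2
B [α=-∞,β=+∞]: v=5
H [α=5,β=+∞]: v=6
G [α=5,β=+∞]: v=1
J [α=5,β=+∞]: v=-2
I [α=5,β=+∞]: v=-2 after child 1 ≤ α → α-cutoff, skip 2
Root [α=-∞,β=+∞]: v=5
Leaves evaluated: 15 of 26.

15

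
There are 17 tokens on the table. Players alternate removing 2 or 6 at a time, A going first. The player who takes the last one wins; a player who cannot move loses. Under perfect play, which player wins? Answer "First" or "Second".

Mark each pile size as W (mover wins) or L (mover loses):
i:   0  1  2  3  4  5  6  7  8  9 10 11 12 13 14 15 16 17
     L  L  W  W  L  L  W  W  L  L  W  W  L  L  W  W  L  L
Position 17 is L, so the second player wins.

Second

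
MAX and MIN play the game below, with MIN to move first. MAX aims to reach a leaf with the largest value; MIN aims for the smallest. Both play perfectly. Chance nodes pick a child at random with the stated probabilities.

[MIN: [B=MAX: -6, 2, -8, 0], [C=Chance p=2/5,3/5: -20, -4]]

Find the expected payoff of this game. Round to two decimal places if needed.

-10.4

B (MAX): max(-6, 2, -8, 0) = 2
C (Chance): 2/5·-20 + 3/5·-4 = -10.4
Root (MIN): min(2, -10.4) = -10.4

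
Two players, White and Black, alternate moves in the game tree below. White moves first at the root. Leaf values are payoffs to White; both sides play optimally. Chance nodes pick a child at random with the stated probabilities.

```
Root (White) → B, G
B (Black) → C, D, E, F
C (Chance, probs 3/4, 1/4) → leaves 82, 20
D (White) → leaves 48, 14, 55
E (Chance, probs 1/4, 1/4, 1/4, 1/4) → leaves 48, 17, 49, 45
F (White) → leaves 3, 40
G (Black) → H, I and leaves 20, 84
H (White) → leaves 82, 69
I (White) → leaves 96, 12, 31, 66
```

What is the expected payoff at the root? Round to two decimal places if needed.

39.75

C (Chance): 3/4·82 + 1/4·20 = 66.5
D (White): max(48, 14, 55) = 55
E (Chance): 1/4·48 + 1/4·17 + 1/4·49 + 1/4·45 = 39.75
F (White): max(3, 40) = 40
B (Black): min(66.5, 55, 39.75, 40) = 39.75
H (White): max(82, 69) = 82
I (White): max(96, 12, 31, 66) = 96
G (Black): min(82, 96, 20, 84) = 20
Root (White): max(39.75, 20) = 39.75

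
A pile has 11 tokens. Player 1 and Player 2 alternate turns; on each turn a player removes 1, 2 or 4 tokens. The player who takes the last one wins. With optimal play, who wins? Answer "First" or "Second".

First

Mark each pile size as W (mover wins) or L (mover loses):
i:   0  1  2  3  4  5  6  7  8  9 10 11
     L  W  W  L  W  W  L  W  W  L  W  W
Position 11 is W, so the first player wins.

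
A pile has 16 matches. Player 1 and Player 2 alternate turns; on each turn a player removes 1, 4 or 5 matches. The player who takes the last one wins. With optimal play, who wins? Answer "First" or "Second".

Compute winning (W) and losing (L) positions by backward induction:
i:   0  1  2  3  4  5  6  7  8  9 10 11 12 13 14 15 16
     L  W  L  W  W  W  W  W  L  W  L  W  W  W  W  W  L
Position 16 is L, so the second player wins.

Second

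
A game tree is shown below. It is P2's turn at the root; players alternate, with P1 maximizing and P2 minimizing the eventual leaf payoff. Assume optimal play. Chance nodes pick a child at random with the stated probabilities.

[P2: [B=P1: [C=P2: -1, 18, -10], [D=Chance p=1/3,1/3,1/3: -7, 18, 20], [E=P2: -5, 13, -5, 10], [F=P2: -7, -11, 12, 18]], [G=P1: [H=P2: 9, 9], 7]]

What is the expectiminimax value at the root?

9

C (P2): min(-1, 18, -10) = -10
D (Chance): 1/3·-7 + 1/3·18 + 1/3·20 = 10.33
E (P2): min(-5, 13, -5, 10) = -5
F (P2): min(-7, -11, 12, 18) = -11
B (P1): max(-10, 10.33, -5, -11) = 10.33
H (P2): min(9, 9) = 9
G (P1): max(9, 7) = 9
Root (P2): min(10.33, 9) = 9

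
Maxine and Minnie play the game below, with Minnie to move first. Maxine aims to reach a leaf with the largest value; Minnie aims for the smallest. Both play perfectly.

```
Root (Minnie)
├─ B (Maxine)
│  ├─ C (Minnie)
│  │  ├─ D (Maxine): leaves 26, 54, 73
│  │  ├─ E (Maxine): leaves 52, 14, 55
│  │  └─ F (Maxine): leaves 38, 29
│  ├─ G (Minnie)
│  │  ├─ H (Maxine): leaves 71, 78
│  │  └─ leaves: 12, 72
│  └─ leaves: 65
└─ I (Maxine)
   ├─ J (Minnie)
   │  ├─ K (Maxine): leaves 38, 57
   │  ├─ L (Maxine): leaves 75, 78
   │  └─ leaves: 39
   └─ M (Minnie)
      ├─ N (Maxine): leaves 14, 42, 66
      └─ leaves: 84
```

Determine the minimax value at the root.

65

D (Maxine): max(26, 54, 73) = 73
E (Maxine): max(52, 14, 55) = 55
F (Maxine): max(38, 29) = 38
C (Minnie): min(73, 55, 38) = 38
H (Maxine): max(71, 78) = 78
G (Minnie): min(78, 12, 72) = 12
B (Maxine): max(38, 12, 65) = 65
K (Maxine): max(38, 57) = 57
L (Maxine): max(75, 78) = 78
J (Minnie): min(57, 78, 39) = 39
N (Maxine): max(14, 42, 66) = 66
M (Minnie): min(66, 84) = 66
I (Maxine): max(39, 66) = 66
Root (Minnie): min(65, 66) = 65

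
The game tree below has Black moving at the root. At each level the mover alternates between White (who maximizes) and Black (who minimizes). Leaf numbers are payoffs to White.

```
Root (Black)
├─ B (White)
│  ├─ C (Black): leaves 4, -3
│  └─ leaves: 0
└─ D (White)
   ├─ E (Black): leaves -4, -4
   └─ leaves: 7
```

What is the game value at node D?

7

E: min(-4, -4) = -4
D: max(-4, 7) = 7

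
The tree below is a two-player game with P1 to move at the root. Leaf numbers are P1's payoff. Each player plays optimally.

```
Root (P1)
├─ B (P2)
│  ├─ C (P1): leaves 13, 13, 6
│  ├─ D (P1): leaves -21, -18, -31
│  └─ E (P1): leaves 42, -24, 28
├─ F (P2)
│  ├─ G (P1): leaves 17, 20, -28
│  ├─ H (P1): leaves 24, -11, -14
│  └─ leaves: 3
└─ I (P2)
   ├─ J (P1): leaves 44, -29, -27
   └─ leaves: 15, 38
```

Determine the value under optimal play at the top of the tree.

C (P1): max(13, 13, 6) = 13
D (P1): max(-21, -18, -31) = -18
E (P1): max(42, -24, 28) = 42
B (P2): min(13, -18, 42) = -18
G (P1): max(17, 20, -28) = 20
H (P1): max(24, -11, -14) = 24
F (P2): min(20, 24, 3) = 3
J (P1): max(44, -29, -27) = 44
I (P2): min(44, 15, 38) = 15
Root (P1): max(-18, 3, 15) = 15

15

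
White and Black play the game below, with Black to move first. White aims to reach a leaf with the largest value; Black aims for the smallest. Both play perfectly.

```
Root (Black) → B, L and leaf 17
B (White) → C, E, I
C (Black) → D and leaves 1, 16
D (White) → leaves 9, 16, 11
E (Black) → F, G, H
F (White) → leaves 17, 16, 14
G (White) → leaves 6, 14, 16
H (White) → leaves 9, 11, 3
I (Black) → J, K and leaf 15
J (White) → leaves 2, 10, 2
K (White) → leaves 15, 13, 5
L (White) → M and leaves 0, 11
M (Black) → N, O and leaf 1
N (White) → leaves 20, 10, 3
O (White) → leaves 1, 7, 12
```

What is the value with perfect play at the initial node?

11

D (White): max(9, 16, 11) = 16
C (Black): min(16, 1, 16) = 1
F (White): max(17, 16, 14) = 17
G (White): max(6, 14, 16) = 16
H (White): max(9, 11, 3) = 11
E (Black): min(17, 16, 11) = 11
J (White): max(2, 10, 2) = 10
K (White): max(15, 13, 5) = 15
I (Black): min(10, 15, 15) = 10
B (White): max(1, 11, 10) = 11
N (White): max(20, 10, 3) = 20
O (White): max(1, 7, 12) = 12
M (Black): min(20, 12, 1) = 1
L (White): max(1, 0, 11) = 11
Root (Black): min(11, 11, 17) = 11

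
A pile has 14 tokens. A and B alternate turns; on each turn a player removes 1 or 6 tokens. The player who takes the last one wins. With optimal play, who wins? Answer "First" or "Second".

i:   0  1  2  3  4  5  6  7  8  9 10 11 12 13 14
     L  W  L  W  L  W  W  L  W  L  W  L  W  W  L
Position 14 is L, so the second player wins.

Second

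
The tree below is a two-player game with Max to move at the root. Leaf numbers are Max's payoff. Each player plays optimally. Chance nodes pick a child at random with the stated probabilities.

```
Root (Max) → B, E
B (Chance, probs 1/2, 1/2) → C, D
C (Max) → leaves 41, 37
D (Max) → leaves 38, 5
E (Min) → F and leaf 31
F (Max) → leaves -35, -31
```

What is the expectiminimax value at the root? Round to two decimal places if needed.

C (Max): max(41, 37) = 41
D (Max): max(38, 5) = 38
B (Chance): 1/2·41 + 1/2·38 = 39.5
F (Max): max(-35, -31) = -31
E (Min): min(-31, 31) = -31
Root (Max): max(39.5, -31) = 39.5

39.5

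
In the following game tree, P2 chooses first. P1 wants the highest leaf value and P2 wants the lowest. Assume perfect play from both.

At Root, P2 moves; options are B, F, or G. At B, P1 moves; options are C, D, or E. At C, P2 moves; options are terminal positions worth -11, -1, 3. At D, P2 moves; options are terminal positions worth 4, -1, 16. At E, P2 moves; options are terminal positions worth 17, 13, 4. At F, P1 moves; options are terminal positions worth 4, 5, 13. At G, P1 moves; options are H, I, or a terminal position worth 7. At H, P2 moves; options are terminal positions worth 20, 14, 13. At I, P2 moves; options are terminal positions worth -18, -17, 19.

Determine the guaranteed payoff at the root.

4

C (P2): min(-11, -1, 3) = -11
D (P2): min(4, -1, 16) = -1
E (P2): min(17, 13, 4) = 4
B (P1): max(-11, -1, 4) = 4
F (P1): max(4, 5, 13) = 13
H (P2): min(20, 14, 13) = 13
I (P2): min(-18, -17, 19) = -18
G (P1): max(13, -18, 7) = 13
Root (P2): min(4, 13, 13) = 4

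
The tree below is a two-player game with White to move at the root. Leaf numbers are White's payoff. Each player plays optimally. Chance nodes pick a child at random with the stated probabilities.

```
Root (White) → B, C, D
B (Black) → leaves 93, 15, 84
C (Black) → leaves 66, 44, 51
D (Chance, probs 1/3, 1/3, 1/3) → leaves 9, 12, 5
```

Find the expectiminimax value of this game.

44

B (Black): min(93, 15, 84) = 15
C (Black): min(66, 44, 51) = 44
D (Chance): 1/3·9 + 1/3·12 + 1/3·5 = 8.67
Root (White): max(15, 44, 8.67) = 44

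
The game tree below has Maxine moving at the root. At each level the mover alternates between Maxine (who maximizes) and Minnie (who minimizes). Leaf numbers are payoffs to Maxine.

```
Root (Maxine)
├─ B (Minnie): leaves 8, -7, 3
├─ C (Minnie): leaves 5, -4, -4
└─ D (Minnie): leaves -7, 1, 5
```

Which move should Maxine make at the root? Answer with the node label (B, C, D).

B (Minnie): min(8, -7, 3) = -7
C (Minnie): min(5, -4, -4) = -4
D (Minnie): min(-7, 1, 5) = -7
Root (Maxine): max(-7, -4, -7) = -4
Maxine picks the child with the highest value: C (value -4).

C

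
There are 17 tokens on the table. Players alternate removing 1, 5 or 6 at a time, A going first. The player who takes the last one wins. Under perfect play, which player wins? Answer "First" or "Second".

First

W/L table (W = player to move can force a win):
i:   0  1  2  3  4  5  6  7  8  9 10 11 12 13 14 15 16 17
     L  W  L  W  L  W  W  W  W  W  W  L  W  L  W  L  W  W
Position 17 is W, so the first player wins.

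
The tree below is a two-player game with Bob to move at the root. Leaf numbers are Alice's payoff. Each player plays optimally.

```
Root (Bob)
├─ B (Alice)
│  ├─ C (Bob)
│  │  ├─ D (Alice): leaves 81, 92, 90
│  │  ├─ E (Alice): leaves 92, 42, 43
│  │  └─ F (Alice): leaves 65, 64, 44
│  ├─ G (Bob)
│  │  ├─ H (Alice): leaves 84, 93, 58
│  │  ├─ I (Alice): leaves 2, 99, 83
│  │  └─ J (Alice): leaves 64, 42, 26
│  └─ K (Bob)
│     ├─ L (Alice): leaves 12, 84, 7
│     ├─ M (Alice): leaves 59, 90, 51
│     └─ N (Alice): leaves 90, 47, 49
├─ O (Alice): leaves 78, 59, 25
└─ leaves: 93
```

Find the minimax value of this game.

78

D (Alice): max(81, 92, 90) = 92
E (Alice): max(92, 42, 43) = 92
F (Alice): max(65, 64, 44) = 65
C (Bob): min(92, 92, 65) = 65
H (Alice): max(84, 93, 58) = 93
I (Alice): max(2, 99, 83) = 99
J (Alice): max(64, 42, 26) = 64
G (Bob): min(93, 99, 64) = 64
L (Alice): max(12, 84, 7) = 84
M (Alice): max(59, 90, 51) = 90
N (Alice): max(90, 47, 49) = 90
K (Bob): min(84, 90, 90) = 84
B (Alice): max(65, 64, 84) = 84
O (Alice): max(78, 59, 25) = 78
Root (Bob): min(84, 78, 93) = 78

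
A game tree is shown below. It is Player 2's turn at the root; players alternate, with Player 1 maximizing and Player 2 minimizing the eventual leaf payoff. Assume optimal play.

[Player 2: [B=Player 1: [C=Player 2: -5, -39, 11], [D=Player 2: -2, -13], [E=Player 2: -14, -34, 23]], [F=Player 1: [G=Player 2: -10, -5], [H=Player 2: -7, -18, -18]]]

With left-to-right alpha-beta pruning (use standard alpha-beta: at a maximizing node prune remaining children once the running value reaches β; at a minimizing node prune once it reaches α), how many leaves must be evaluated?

8

C [α=-∞,β=+∞]: v=-39
D [α=-39,β=+∞]: v=-13
E [α=-13,β=+∞]: v=-14 after child 1 ≤ α → α-cutoff, skip 2
B [α=-∞,β=+∞]: v=-13
G [α=-∞,β=-13]: v=-10
F [α=-∞,β=-13]: v=-10 after child 1 ≥ β → β-cutoff, skip 1
Root [α=-∞,β=+∞]: v=-13
Leaves evaluated: 8 of 13.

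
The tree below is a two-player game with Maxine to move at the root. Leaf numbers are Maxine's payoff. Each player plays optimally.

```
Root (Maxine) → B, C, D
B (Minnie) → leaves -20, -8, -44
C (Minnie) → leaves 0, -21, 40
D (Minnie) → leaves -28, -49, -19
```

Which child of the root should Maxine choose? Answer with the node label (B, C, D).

B (Minnie): min(-20, -8, -44) = -44
C (Minnie): min(0, -21, 40) = -21
D (Minnie): min(-28, -49, -19) = -49
Root (Maxine): max(-44, -21, -49) = -21
Maxine picks the child with the highest value: C (value -21).

C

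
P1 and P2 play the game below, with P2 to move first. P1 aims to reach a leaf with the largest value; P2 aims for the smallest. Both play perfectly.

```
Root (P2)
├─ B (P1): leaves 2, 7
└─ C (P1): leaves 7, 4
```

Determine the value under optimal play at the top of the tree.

7

B (P1): max(2, 7) = 7
C (P1): max(7, 4) = 7
Root (P2): min(7, 7) = 7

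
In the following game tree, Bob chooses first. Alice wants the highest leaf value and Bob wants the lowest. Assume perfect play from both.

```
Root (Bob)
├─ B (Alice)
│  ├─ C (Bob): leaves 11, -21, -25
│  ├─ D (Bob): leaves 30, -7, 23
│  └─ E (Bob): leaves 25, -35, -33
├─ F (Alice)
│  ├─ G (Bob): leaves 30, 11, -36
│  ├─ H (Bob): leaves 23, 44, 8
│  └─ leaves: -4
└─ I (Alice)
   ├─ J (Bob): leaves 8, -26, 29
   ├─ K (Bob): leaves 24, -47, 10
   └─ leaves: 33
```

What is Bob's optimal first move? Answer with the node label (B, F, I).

C (Bob): min(11, -21, -25) = -25
D (Bob): min(30, -7, 23) = -7
E (Bob): min(25, -35, -33) = -35
B (Alice): max(-25, -7, -35) = -7
G (Bob): min(30, 11, -36) = -36
H (Bob): min(23, 44, 8) = 8
F (Alice): max(-36, 8, -4) = 8
J (Bob): min(8, -26, 29) = -26
K (Bob): min(24, -47, 10) = -47
I (Alice): max(-26, -47, 33) = 33
Root (Bob): min(-7, 8, 33) = -7
Bob picks the child with the lowest value: B (value -7).

B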